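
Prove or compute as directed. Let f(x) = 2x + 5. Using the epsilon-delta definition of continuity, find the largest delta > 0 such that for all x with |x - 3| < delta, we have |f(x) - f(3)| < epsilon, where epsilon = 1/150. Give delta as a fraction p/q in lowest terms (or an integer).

We compute f(3) = 2*(3) + 5 = 11.
|f(x) - f(3)| = |2x + 5 - (11)| = |2(x - 3)| = 2|x - 3|.
We need 2|x - 3| < 1/150, i.e. |x - 3| < 1/150 / 2 = 1/300.
So any delta <= 1/300 works. Conversely, if delta > 1/300, then x = 3 + 1/300 satisfies |x - 3| = 1/300 < delta but |f(x) - f(3)| = 2 * 1/300 = 1/150, which is not < 1/150; so no larger delta works.
Hence the largest such delta is 1/300.

1/300


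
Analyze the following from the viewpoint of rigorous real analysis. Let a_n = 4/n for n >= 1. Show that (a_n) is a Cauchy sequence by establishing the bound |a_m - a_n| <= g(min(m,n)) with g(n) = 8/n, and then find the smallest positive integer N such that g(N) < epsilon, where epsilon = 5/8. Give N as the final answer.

For any m, n >= 1, by the triangle inequality:
|a_m - a_n| = |4/m - 4/n| <= 4*1/m + 4*1/n <= 8/min(m,n).
So g(n) = 8/n bounds the Cauchy difference. Since g(n) -> 0, (a_n) is Cauchy.
Now solve g(N) < 5/8: 8/N < 5/8 <=> N > 8 / (5/8) = 64/5.
The smallest integer strictly greater than 64/5 is N = 13.
Check: g(13) = 8/13 = 8/13 < 5/8; g(12) = 2/3 >= 5/8. So N = 13.

13


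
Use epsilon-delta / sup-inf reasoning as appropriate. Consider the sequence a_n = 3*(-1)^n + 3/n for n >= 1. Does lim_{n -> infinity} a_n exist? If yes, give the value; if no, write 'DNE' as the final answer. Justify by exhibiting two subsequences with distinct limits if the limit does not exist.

Examine the behaviour of a_n along subsequences.
a_{2k} = 3 + 3/(2k) -> 3. a_{2k+1} = -3 + 3/(2k+1) -> -3.
Since these two subsequential limits are 3 and -3, distinct, the full sequence cannot converge (a convergent sequence has all subsequences tending to the same limit). So lim a_n does not exist.

DNE


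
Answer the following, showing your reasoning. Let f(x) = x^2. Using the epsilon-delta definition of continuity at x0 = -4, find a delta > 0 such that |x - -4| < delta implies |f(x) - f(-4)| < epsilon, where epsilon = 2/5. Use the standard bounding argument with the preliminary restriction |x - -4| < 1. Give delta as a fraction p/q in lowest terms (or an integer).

Factor: |x^2 - (-4)^2| = |x - -4| * |x + -4|.
Impose |x - -4| < 1 first. Then |x + -4| = |(x - -4) + 2*(-4)| <= |x - -4| + 2*|-4| < 1 + 8 = 9.
So |x^2 - (-4)^2| < delta * 9.
We need delta * 9 <= 2/5, i.e. delta <= 2/5/9 = 2/45.
Since 2/45 < 1, this is tighter than 1; take delta = 2/45.
So delta = 2/45 works.

2/45


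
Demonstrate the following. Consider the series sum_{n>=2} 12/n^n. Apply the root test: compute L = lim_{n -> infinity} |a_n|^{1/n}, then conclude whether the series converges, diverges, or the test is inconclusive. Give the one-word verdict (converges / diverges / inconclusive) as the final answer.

Let a_n denote the general term. Form |a_n|^(1/n) and simplify:
|a_n|^(1/n) = 12^(1/n)/n
Take the limit as n -> infinity: L = 0.
Since L = 0 < 1, the root test implies convergence.

converges


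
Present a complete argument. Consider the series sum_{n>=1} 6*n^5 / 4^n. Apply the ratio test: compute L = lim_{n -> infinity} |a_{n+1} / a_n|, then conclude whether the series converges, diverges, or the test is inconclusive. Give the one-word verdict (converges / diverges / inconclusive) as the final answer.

Let a_n denote the general term. Form the ratio a_{n+1}/a_n and simplify:
a_{n+1}/a_n = (n + 1)^5/(4*n^5)
Take the limit as n -> infinity: L = 1/4.
Since L = 1/4 < 1, the ratio test implies the series converges.

converges


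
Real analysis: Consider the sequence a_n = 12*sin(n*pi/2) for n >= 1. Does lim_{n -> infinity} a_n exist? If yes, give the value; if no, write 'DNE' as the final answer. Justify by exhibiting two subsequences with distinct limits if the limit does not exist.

Examine the behaviour of a_n along subsequences.
a_{4k+1} = 12*sin(pi/2 + 2k*pi) = 12 -> 12. a_{4k+3} = 12*sin(3pi/2 + 2k*pi) = -12 -> -12.
Since these two subsequential limits are 12 and -12, distinct, the full sequence cannot converge (a convergent sequence has all subsequences tending to the same limit). So lim a_n does not exist.

DNE


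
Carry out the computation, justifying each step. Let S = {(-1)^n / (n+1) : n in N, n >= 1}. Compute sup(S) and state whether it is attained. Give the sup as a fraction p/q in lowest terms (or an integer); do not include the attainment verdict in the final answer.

Analysis:
- Values: -1/2, 1/3, -1/4, 1/5, -1/6, ...
- Positive terms (even n): 1/(2+1), 1/(4+1), ... decreasing -> max = 1/3 (n=2).
- Negative terms (odd n): -1/(1+1), -1/(3+1), ... increasing -> min = -1/2 (n=1).
- So sup = 1/3 (attained at n=2); inf = -1/2 (attained at n=1).
Conclusion: sup(S) = 1/3, attained in S.

1/3


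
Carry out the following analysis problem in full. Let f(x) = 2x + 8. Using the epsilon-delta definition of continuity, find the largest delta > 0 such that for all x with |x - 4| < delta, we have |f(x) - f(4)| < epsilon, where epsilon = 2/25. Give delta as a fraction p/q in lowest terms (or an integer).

We compute f(4) = 2*(4) + 8 = 16.
|f(x) - f(4)| = |2x + 8 - (16)| = |2(x - 4)| = 2|x - 4|.
We need 2|x - 4| < 2/25, i.e. |x - 4| < 2/25 / 2 = 1/25.
So any delta <= 1/25 works. Conversely, if delta > 1/25, then x = 4 + 1/25 satisfies |x - 4| = 1/25 < delta but |f(x) - f(4)| = 2 * 1/25 = 2/25, which is not < 2/25; so no larger delta works.
Hence the largest such delta is 1/25.

1/25


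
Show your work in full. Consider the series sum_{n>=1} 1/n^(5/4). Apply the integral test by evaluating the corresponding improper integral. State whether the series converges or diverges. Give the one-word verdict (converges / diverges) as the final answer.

Let f(x) = x^(-5/4). Then f is positive, continuous, and decreasing on [1, infinity), so the integral test applies.
Compute the improper integral int_{1}^infinity f(x) dx:
  antiderivative F(x) = -4/x^(1/4).
  As x -> infinity, F(x) -> 0 (since p = 5/4 > 1).
  So int = F(infinity) - F(1) = 0 - (-4) = 4.
  Finite, so by the integral test, the series converges.

converges


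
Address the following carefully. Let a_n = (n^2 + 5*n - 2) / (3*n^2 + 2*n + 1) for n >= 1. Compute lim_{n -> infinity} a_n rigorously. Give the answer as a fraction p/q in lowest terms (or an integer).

Divide numerator and denominator by n^2, the highest power:
numerator / n^2 = 1 + 5/n - 2/n^2
denominator / n^2 = 3 + 2/n + n^(-2)
As n -> infinity, all terms of the form c/n^k (k >= 1) tend to 0.
So numerator / n^2 -> 1 and denominator / n^2 -> 3.
Therefore lim a_n = 1/3.

1/3


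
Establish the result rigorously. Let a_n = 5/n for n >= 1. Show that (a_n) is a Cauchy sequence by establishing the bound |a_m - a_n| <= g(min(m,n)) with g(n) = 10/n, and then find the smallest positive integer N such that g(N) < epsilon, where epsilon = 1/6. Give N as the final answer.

For any m, n >= 1, by the triangle inequality:
|a_m - a_n| = |5/m - 5/n| <= 5*1/m + 5*1/n <= 10/min(m,n).
So g(n) = 10/n bounds the Cauchy difference. Since g(n) -> 0, (a_n) is Cauchy.
Now solve g(N) < 1/6: 10/N < 1/6 <=> N > 10 / (1/6) = 60.
The smallest integer strictly greater than 60 is N = 61.
Check: g(61) = 10/61 = 10/61 < 1/6; g(60) = 1/6 >= 1/6. So N = 61.

61


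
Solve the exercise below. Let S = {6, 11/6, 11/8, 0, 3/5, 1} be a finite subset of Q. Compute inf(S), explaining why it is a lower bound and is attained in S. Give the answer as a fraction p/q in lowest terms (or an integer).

S is finite, so inf(S) = min(S).
Sorted increasing:
0, 3/5, 1, 11/8, 11/6, 6
The extremum is 0.
For every x in S, x >= 0. And 0 is in S, so it is attained.
Therefore inf(S) = 0.

0


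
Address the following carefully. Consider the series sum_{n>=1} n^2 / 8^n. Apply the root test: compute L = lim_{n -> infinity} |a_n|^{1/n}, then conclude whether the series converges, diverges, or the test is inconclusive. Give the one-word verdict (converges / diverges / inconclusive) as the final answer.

Let a_n denote the general term. Form |a_n|^(1/n) and simplify:
|a_n|^(1/n) = n^(2/n)/8
Take the limit as n -> infinity: L = 1/8.
Since L = 1/8 < 1, the root test implies convergence.

converges


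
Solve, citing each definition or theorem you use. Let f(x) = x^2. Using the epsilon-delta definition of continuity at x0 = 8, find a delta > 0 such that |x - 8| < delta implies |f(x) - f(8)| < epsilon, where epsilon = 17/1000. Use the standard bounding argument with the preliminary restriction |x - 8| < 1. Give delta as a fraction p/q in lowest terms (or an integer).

Factor: |x^2 - (8)^2| = |x - 8| * |x + 8|.
Impose |x - 8| < 1 first. Then |x + 8| = |(x - 8) + 2*(8)| <= |x - 8| + 2*|8| < 1 + 16 = 17.
So |x^2 - (8)^2| < delta * 17.
We need delta * 17 <= 17/1000, i.e. delta <= 17/1000/17 = 1/1000.
Since 1/1000 < 1, this is tighter than 1; take delta = 1/1000.
So delta = 1/1000 works.

1/1000


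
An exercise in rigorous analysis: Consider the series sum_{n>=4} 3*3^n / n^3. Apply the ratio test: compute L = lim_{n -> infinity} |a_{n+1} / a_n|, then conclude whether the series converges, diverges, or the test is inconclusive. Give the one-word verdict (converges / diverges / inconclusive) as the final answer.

Let a_n denote the general term. Form the ratio a_{n+1}/a_n and simplify:
a_{n+1}/a_n = 3*n^3/(n + 1)^3
Take the limit as n -> infinity: L = 3.
Since L = 3 > 1 (or L = infinity), the ratio test implies the series diverges.

diverges


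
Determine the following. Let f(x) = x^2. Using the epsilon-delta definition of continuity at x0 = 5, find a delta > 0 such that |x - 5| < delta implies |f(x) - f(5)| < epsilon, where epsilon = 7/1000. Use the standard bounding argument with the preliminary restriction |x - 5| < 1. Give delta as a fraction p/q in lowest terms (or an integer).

Factor: |x^2 - (5)^2| = |x - 5| * |x + 5|.
Impose |x - 5| < 1 first. Then |x + 5| = |(x - 5) + 2*(5)| <= |x - 5| + 2*|5| < 1 + 10 = 11.
So |x^2 - (5)^2| < delta * 11.
We need delta * 11 <= 7/1000, i.e. delta <= 7/1000/11 = 7/11000.
Since 7/11000 < 1, this is tighter than 1; take delta = 7/11000.
So delta = 7/11000 works.

7/11000


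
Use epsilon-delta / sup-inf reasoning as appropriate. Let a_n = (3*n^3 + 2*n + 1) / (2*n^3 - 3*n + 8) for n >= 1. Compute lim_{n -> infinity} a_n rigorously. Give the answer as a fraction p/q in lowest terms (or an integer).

Divide numerator and denominator by n^3, the highest power:
numerator / n^3 = 3 + 2/n^2 + n^(-3)
denominator / n^3 = 2 - 3/n^2 + 8/n^3
As n -> infinity, all terms of the form c/n^k (k >= 1) tend to 0.
So numerator / n^3 -> 3 and denominator / n^3 -> 2.
Therefore lim a_n = 3/2.

3/2


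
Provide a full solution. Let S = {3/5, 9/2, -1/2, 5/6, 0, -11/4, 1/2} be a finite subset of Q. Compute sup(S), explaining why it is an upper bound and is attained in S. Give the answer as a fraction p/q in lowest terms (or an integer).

S is finite, so sup(S) = max(S).
Sorted decreasing:
9/2, 5/6, 3/5, 1/2, 0, -1/2, -11/4
The extremum is 9/2.
For every x in S, x <= 9/2. And 9/2 is in S, so it is attained.
Therefore sup(S) = 9/2.

9/2


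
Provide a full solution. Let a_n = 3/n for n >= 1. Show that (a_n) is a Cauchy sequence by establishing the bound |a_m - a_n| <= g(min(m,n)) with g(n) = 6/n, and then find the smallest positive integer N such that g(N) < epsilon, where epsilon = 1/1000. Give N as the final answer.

For any m, n >= 1, by the triangle inequality:
|a_m - a_n| = |3/m - 3/n| <= 3*1/m + 3*1/n <= 6/min(m,n).
So g(n) = 6/n bounds the Cauchy difference. Since g(n) -> 0, (a_n) is Cauchy.
Now solve g(N) < 1/1000: 6/N < 1/1000 <=> N > 6 / (1/1000) = 6000.
The smallest integer strictly greater than 6000 is N = 6001.
Check: g(6001) = 6/6001 = 6/6001 < 1/1000; g(6000) = 1/1000 >= 1/1000. So N = 6001.

6001


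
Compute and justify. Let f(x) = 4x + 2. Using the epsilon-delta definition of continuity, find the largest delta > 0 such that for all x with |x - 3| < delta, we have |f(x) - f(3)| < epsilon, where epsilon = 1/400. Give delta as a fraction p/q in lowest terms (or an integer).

We compute f(3) = 4*(3) + 2 = 14.
|f(x) - f(3)| = |4x + 2 - (14)| = |4(x - 3)| = 4|x - 3|.
We need 4|x - 3| < 1/400, i.e. |x - 3| < 1/400 / 4 = 1/1600.
So any delta <= 1/1600 works. Conversely, if delta > 1/1600, then x = 3 + 1/1600 satisfies |x - 3| = 1/1600 < delta but |f(x) - f(3)| = 4 * 1/1600 = 1/400, which is not < 1/400; so no larger delta works.
Hence the largest such delta is 1/1600.

1/1600


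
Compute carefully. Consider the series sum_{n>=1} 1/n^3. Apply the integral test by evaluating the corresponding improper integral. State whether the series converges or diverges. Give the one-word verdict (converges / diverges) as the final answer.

Let f(x) = x^(-3). Then f is positive, continuous, and decreasing on [1, infinity), so the integral test applies.
Compute the improper integral int_{1}^infinity f(x) dx:
  antiderivative F(x) = -1/(2*x^2).
  As x -> infinity, F(x) -> 0 (since p = 3 > 1).
  So int = F(infinity) - F(1) = 0 - (-1/2) = 1/2.
  Finite, so by the integral test, the series converges.

converges


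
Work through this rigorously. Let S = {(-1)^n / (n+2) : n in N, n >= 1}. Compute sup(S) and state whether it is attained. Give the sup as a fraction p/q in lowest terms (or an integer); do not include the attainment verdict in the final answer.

Analysis:
- Values: -1/3, 1/4, -1/5, 1/6, -1/7, ...
- Positive terms (even n): 1/(2+2), 1/(4+2), ... decreasing -> max = 1/4 (n=2).
- Negative terms (odd n): -1/(1+2), -1/(3+2), ... increasing -> min = -1/3 (n=1).
- So sup = 1/4 (attained at n=2); inf = -1/3 (attained at n=1).
Conclusion: sup(S) = 1/4, attained in S.

1/4


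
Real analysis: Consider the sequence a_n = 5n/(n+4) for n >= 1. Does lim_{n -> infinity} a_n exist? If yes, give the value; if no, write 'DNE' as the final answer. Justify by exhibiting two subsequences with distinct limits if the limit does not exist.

Examine the behaviour of a_n along subsequences.
Even-n subsequence a_{2k} = 5(2k)/(2k+4) -> 5. Odd-n subsequence a_{2k+1} = 5(2k+1)/(2k+5) -> 5. Both tend to 5, which suggests the limit is 5; verify directly.
|a_n - 5| = |5n - 5(n+4)| / (n+4) = 20/(n+4) < 20/n for every n >= 1.
Given epsilon > 0, choose a positive integer N > 20/epsilon. Then for all n >= N, |a_n - 5| < 20/n <= 20/N < epsilon.
So by the definition of the limit, lim a_n exists and equals 5.

5


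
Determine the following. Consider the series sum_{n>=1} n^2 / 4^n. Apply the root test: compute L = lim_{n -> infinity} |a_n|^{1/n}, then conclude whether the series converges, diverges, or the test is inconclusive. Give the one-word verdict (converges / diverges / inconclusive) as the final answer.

Let a_n denote the general term. Form |a_n|^(1/n) and simplify:
|a_n|^(1/n) = n^(2/n)/4
Take the limit as n -> infinity: L = 1/4.
Since L = 1/4 < 1, the root test implies convergence.

converges


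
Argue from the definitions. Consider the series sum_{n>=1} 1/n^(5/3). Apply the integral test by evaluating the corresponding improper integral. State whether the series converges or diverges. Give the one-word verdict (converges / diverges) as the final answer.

Let f(x) = x^(-5/3). Then f is positive, continuous, and decreasing on [1, infinity), so the integral test applies.
Compute the improper integral int_{1}^infinity f(x) dx:
  antiderivative F(x) = -3/(2*x^(2/3)).
  As x -> infinity, F(x) -> 0 (since p = 5/3 > 1).
  So int = F(infinity) - F(1) = 0 - (-3/2) = 3/2.
  Finite, so by the integral test, the series converges.

converges


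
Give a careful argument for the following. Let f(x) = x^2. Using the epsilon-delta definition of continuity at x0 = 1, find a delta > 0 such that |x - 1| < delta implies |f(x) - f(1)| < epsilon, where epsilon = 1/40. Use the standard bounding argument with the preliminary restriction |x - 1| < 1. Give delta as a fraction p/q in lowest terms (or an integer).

Factor: |x^2 - (1)^2| = |x - 1| * |x + 1|.
Impose |x - 1| < 1 first. Then |x + 1| = |(x - 1) + 2*(1)| <= |x - 1| + 2*|1| < 1 + 2 = 3.
So |x^2 - (1)^2| < delta * 3.
We need delta * 3 <= 1/40, i.e. delta <= 1/40/3 = 1/120.
Since 1/120 < 1, this is tighter than 1; take delta = 1/120.
So delta = 1/120 works.

1/120


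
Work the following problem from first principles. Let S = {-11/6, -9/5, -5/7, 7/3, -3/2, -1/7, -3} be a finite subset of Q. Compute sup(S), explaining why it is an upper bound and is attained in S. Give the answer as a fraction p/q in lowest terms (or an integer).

S is finite, so sup(S) = max(S).
Sorted decreasing:
7/3, -1/7, -5/7, -3/2, -9/5, -11/6, -3
The extremum is 7/3.
For every x in S, x <= 7/3. And 7/3 is in S, so it is attained.
Therefore sup(S) = 7/3.

7/3


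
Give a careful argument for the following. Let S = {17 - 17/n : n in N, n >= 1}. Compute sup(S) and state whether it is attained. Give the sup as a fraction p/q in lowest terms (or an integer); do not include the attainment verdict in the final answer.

Analysis:
- Values: 0, 17/2, 34/3, 51/4, ... strictly increasing.
- Minimum is 0 (n=1); inf = 0 (attained).
- 17 - 17/n -> 17 from below; sup = 17, not attained.
Conclusion: sup(S) = 17, not attained in S.

17


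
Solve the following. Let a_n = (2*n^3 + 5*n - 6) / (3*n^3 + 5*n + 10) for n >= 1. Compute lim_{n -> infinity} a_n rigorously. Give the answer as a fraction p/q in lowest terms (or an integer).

Divide numerator and denominator by n^3, the highest power:
numerator / n^3 = 2 + 5/n^2 - 6/n^3
denominator / n^3 = 3 + 5/n^2 + 10/n^3
As n -> infinity, all terms of the form c/n^k (k >= 1) tend to 0.
So numerator / n^3 -> 2 and denominator / n^3 -> 3.
Therefore lim a_n = 2/3.

2/3


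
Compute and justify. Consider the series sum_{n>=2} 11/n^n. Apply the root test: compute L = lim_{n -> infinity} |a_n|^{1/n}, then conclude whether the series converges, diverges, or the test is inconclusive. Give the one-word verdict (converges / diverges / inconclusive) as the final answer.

Let a_n denote the general term. Form |a_n|^(1/n) and simplify:
|a_n|^(1/n) = 11^(1/n)/n
Take the limit as n -> infinity: L = 0.
Since L = 0 < 1, the root test implies convergence.

converges


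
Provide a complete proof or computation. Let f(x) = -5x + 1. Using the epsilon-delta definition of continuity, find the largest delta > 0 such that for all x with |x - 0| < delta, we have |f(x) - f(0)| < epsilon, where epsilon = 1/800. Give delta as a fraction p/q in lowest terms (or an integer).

We compute f(0) = -5*(0) + 1 = 1.
|f(x) - f(0)| = |-5x + 1 - (1)| = |-5(x - 0)| = 5|x - 0|.
We need 5|x - 0| < 1/800, i.e. |x - 0| < 1/800 / 5 = 1/4000.
So any delta <= 1/4000 works. Conversely, if delta > 1/4000, then x = 0 + 1/4000 satisfies |x - 0| = 1/4000 < delta but |f(x) - f(0)| = 5 * 1/4000 = 1/800, which is not < 1/800; so no larger delta works.
Hence the largest such delta is 1/4000.

1/4000


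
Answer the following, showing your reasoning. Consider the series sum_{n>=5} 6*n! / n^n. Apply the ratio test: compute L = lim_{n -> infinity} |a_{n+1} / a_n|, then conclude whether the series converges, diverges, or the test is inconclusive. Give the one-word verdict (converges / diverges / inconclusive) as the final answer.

Let a_n denote the general term. Form the ratio a_{n+1}/a_n and simplify:
a_{n+1}/a_n = (n/(n + 1))^n
Take the limit as n -> infinity: L = exp(-1).
Since L = exp(-1) < 1, the ratio test implies the series converges.

converges


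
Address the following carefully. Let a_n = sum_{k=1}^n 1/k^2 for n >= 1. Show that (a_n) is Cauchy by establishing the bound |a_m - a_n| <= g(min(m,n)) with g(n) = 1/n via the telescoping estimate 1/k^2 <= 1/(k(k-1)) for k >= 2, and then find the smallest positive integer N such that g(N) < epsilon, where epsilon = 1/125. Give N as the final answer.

For m > n >= 1: |a_m - a_n| = sum_{k=n+1}^m 1/k^2.
Use 1/k^2 <= 1/(k(k-1)) = 1/(k-1) - 1/k for k >= 2:
sum_{k=n+1}^m 1/k^2 <= sum_{k=n+1}^m (1/(k-1) - 1/k) = 1/n - 1/m <= 1/n.
By symmetry the same bound holds with n,m swapped, so |a_m - a_n| <= 1/min(m,n) = g(min(m,n)). Since g(n) -> 0, (a_n) is Cauchy.
Now solve g(N) < 1/125: 1/N < 1/125 <=> N > 1/(1/125) = 125.
The smallest integer strictly greater than 125 is N = 126.
Check: g(126) = 1/126 < 1/125; g(125) = 1/125 >= 1/125. So N = 126.

126


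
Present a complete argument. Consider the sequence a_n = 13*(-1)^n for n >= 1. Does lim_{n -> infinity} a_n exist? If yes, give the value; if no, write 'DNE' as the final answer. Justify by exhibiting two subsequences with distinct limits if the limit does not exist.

Examine the behaviour of a_n along subsequences.
Even-n subsequence a_{2k} = 13 -> 13. Odd-n subsequence a_{2k+1} = -13 -> -13.
Since these two subsequential limits are 13 and -13, distinct, the full sequence cannot converge (a convergent sequence has all subsequences tending to the same limit). So lim a_n does not exist.

DNE


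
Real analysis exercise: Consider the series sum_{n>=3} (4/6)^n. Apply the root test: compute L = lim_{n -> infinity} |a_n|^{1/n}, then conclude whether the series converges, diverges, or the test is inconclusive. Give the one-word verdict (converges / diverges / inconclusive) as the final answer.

Let a_n denote the general term. Form |a_n|^(1/n) and simplify:
|a_n|^(1/n) = 2/3
Take the limit as n -> infinity: L = 2/3.
Since L = 2/3 < 1, the root test implies convergence.

converges


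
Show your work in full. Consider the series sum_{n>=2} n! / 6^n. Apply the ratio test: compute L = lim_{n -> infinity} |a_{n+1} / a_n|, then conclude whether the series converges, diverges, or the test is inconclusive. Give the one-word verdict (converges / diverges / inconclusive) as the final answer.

Let a_n denote the general term. Form the ratio a_{n+1}/a_n and simplify:
a_{n+1}/a_n = n/6 + 1/6
Take the limit as n -> infinity: L = infinity.
Since L = infinity > 1 (or L = infinity), the ratio test implies the series diverges.

diverges


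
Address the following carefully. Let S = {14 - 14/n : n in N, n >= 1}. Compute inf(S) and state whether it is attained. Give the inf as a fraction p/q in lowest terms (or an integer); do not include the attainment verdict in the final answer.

Analysis:
- Values: 0, 7, 28/3, 21/2, ... strictly increasing.
- Minimum is 0 (n=1); inf = 0 (attained).
- 14 - 14/n -> 14 from below; sup = 14, not attained.
Conclusion: inf(S) = 0, attained in S.

0


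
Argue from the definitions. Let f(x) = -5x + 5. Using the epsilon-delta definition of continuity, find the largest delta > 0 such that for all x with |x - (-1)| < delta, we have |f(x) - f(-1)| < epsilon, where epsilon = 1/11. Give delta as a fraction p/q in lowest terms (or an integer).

We compute f(-1) = -5*(-1) + 5 = 10.
|f(x) - f(-1)| = |-5x + 5 - (10)| = |-5(x - (-1))| = 5|x - (-1)|.
We need 5|x - (-1)| < 1/11, i.e. |x - (-1)| < 1/11 / 5 = 1/55.
So any delta <= 1/55 works. Conversely, if delta > 1/55, then x = -1 + 1/55 satisfies |x - (-1)| = 1/55 < delta but |f(x) - f(-1)| = 5 * 1/55 = 1/11, which is not < 1/11; so no larger delta works.
Hence the largest such delta is 1/55.

1/55


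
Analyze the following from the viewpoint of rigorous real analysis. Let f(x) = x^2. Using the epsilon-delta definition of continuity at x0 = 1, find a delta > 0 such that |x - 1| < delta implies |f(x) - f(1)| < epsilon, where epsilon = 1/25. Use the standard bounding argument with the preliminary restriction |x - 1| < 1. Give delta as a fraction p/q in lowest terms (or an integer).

Factor: |x^2 - (1)^2| = |x - 1| * |x + 1|.
Impose |x - 1| < 1 first. Then |x + 1| = |(x - 1) + 2*(1)| <= |x - 1| + 2*|1| < 1 + 2 = 3.
So |x^2 - (1)^2| < delta * 3.
We need delta * 3 <= 1/25, i.e. delta <= 1/25/3 = 1/75.
Since 1/75 < 1, this is tighter than 1; take delta = 1/75.
So delta = 1/75 works.

1/75


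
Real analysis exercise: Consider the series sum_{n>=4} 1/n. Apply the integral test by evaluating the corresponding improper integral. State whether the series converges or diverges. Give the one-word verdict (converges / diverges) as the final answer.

Let f(x) = 1/x. Then f is positive, continuous, and decreasing on [4, infinity), so the integral test applies.
Compute the improper integral int_{4}^infinity f(x) dx:
  antiderivative F(x) = log(x).
  As x -> infinity, log(x) -> infinity.
  So int = infinity - log(4) = infinity. By the integral test, the series diverges.

diverges


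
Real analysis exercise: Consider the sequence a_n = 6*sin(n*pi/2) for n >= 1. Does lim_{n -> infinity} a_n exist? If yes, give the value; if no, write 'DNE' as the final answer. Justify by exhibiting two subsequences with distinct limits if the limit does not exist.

Examine the behaviour of a_n along subsequences.
a_{4k+1} = 6*sin(pi/2 + 2k*pi) = 6 -> 6. a_{4k+3} = 6*sin(3pi/2 + 2k*pi) = -6 -> -6.
Since these two subsequential limits are 6 and -6, distinct, the full sequence cannot converge (a convergent sequence has all subsequences tending to the same limit). So lim a_n does not exist.

DNE


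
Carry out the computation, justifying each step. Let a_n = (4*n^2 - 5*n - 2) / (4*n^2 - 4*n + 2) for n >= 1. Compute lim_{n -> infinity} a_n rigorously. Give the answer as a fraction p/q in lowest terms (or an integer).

Divide numerator and denominator by n^2, the highest power:
numerator / n^2 = 4 - 5/n - 2/n^2
denominator / n^2 = 4 - 4/n + 2/n^2
As n -> infinity, all terms of the form c/n^k (k >= 1) tend to 0.
So numerator / n^2 -> 4 and denominator / n^2 -> 4.
Therefore lim a_n = 1.

1


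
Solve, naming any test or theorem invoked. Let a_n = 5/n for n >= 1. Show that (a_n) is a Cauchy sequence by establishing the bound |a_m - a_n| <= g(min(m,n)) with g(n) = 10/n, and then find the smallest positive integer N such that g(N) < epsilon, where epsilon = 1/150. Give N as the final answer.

For any m, n >= 1, by the triangle inequality:
|a_m - a_n| = |5/m - 5/n| <= 5*1/m + 5*1/n <= 10/min(m,n).
So g(n) = 10/n bounds the Cauchy difference. Since g(n) -> 0, (a_n) is Cauchy.
Now solve g(N) < 1/150: 10/N < 1/150 <=> N > 10 / (1/150) = 1500.
The smallest integer strictly greater than 1500 is N = 1501.
Check: g(1501) = 10/1501 = 10/1501 < 1/150; g(1500) = 1/150 >= 1/150. So N = 1501.

1501


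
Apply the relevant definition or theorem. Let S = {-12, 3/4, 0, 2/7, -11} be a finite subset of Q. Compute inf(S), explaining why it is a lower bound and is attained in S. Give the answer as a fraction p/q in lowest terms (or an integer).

S is finite, so inf(S) = min(S).
Sorted increasing:
-12, -11, 0, 2/7, 3/4
The extremum is -12.
For every x in S, x >= -12. And -12 is in S, so it is attained.
Therefore inf(S) = -12.

-12


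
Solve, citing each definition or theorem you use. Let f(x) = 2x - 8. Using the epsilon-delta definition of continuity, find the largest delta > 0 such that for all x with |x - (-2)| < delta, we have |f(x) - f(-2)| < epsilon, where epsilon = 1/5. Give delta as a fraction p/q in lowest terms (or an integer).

We compute f(-2) = 2*(-2) - 8 = -12.
|f(x) - f(-2)| = |2x - 8 - (-12)| = |2(x - (-2))| = 2|x - (-2)|.
We need 2|x - (-2)| < 1/5, i.e. |x - (-2)| < 1/5 / 2 = 1/10.
So any delta <= 1/10 works. Conversely, if delta > 1/10, then x = -2 + 1/10 satisfies |x - (-2)| = 1/10 < delta but |f(x) - f(-2)| = 2 * 1/10 = 1/5, which is not < 1/5; so no larger delta works.
Hence the largest such delta is 1/10.

1/10


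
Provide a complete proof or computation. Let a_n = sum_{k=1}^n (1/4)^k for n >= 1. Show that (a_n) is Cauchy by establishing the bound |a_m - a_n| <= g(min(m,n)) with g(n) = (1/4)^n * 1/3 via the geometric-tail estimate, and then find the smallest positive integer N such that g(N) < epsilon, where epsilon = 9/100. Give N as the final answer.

For m > n >= 1: |a_m - a_n| = sum_{k=n+1}^m (1/4)^k < sum_{k=n+1}^infinity (1/4)^k = (1/4)^(n+1) / (1 - 1/4) = (1/4)^n * (1/4) * (4/3) = (1/4)^n * 1/3.
So g(n) = (1/4)^n / 3. Since g(n) -> 0, (a_n) is Cauchy.
Now solve g(N) < 9/100: (1/4)^N / 3 < 9/100 <=> 4^N > 1 / (3 * 9/100) = 100/27.
Check powers of 4: 4^0 = 1 <= 100/27, 4^1 = 4 > 100/27.
So the smallest such N is 1. Check: g(1) = 1/(3 * 4) = 1/12 < 9/100.

1


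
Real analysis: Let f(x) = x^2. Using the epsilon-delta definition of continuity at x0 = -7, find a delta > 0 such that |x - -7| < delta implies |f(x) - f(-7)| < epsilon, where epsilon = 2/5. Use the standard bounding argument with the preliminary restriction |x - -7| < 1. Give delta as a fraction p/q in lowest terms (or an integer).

Factor: |x^2 - (-7)^2| = |x - -7| * |x + -7|.
Impose |x - -7| < 1 first. Then |x + -7| = |(x - -7) + 2*(-7)| <= |x - -7| + 2*|-7| < 1 + 14 = 15.
So |x^2 - (-7)^2| < delta * 15.
We need delta * 15 <= 2/5, i.e. delta <= 2/5/15 = 2/75.
Since 2/75 < 1, this is tighter than 1; take delta = 2/75.
So delta = 2/75 works.

2/75


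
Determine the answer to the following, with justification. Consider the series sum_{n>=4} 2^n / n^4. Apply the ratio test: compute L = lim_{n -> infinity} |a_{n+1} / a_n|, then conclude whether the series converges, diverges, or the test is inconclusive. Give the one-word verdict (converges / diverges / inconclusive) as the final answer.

Let a_n denote the general term. Form the ratio a_{n+1}/a_n and simplify:
a_{n+1}/a_n = 2*n^4/(n + 1)^4
Take the limit as n -> infinity: L = 2.
Since L = 2 > 1 (or L = infinity), the ratio test implies the series diverges.

diverges


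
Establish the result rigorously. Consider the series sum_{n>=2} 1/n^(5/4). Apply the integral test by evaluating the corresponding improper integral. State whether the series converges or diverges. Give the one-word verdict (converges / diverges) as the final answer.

Let f(x) = x^(-5/4). Then f is positive, continuous, and decreasing on [2, infinity), so the integral test applies.
Compute the improper integral int_{2}^infinity f(x) dx:
  antiderivative F(x) = -4/x^(1/4).
  As x -> infinity, F(x) -> 0 (since p = 5/4 > 1).
  So int = F(infinity) - F(2) = 0 - (-2*2^(3/4)) = 2*2^(3/4).
  Finite, so by the integral test, the series converges.

converges


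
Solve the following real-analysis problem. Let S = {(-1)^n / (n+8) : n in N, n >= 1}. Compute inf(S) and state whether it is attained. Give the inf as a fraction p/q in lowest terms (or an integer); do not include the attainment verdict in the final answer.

Analysis:
- Values: -1/9, 1/10, -1/11, 1/12, -1/13, ...
- Positive terms (even n): 1/(2+8), 1/(4+8), ... decreasing -> max = 1/10 (n=2).
- Negative terms (odd n): -1/(1+8), -1/(3+8), ... increasing -> min = -1/9 (n=1).
- So sup = 1/10 (attained at n=2); inf = -1/9 (attained at n=1).
Conclusion: inf(S) = -1/9, attained in S.

-1/9


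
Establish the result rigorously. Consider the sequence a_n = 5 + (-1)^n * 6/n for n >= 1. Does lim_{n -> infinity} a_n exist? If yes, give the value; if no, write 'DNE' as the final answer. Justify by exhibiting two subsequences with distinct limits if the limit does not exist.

Examine the behaviour of a_n along subsequences.
Even-n subsequence a_{2k} = 5 + 6/(2k) -> 5. Odd-n subsequence a_{2k+1} = 5 - 6/(2k+1) -> 5. Both tend to 5, which suggests the limit is 5; verify directly.
|a_n - 5| = |(-1)^n * 6/n| = 6/n for every n >= 1.
Given epsilon > 0, choose a positive integer N > 6/epsilon. Then for all n >= N, |a_n - 5| = 6/n <= 6/N < epsilon.
So by the definition of the limit, lim a_n exists and equals 5.

5


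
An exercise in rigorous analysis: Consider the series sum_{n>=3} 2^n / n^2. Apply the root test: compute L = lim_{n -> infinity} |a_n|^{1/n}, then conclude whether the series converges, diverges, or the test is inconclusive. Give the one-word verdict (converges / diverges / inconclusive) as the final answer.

Let a_n denote the general term. Form |a_n|^(1/n) and simplify:
|a_n|^(1/n) = 2/n^(2/n)
Take the limit as n -> infinity: L = 2.
Since L = 2 > 1, the root test implies divergence.

diverges


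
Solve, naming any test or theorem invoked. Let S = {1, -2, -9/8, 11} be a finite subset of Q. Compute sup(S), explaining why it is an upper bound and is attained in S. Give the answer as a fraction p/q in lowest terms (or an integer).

S is finite, so sup(S) = max(S).
Sorted decreasing:
11, 1, -9/8, -2
The extremum is 11.
For every x in S, x <= 11. And 11 is in S, so it is attained.
Therefore sup(S) = 11.

11


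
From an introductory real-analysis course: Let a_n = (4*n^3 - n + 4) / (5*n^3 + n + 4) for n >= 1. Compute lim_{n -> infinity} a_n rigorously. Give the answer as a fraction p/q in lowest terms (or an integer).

Divide numerator and denominator by n^3, the highest power:
numerator / n^3 = 4 - 1/n^2 + 4/n^3
denominator / n^3 = 5 + n^(-2) + 4/n^3
As n -> infinity, all terms of the form c/n^k (k >= 1) tend to 0.
So numerator / n^3 -> 4 and denominator / n^3 -> 5.
Therefore lim a_n = 4/5.

4/5


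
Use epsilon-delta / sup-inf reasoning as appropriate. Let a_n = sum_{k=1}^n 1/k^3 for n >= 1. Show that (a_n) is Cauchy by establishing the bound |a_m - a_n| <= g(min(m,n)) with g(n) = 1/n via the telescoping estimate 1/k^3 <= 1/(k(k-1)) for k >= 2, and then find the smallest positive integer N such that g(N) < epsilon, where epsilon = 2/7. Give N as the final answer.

For m > n >= 1: |a_m - a_n| = sum_{k=n+1}^m 1/k^3.
Use 1/k^3 <= 1/(k(k-1)) = 1/(k-1) - 1/k for k >= 2 (which holds since k^3 >= k^2 >= k(k-1) for k >= 2):
sum_{k=n+1}^m 1/k^3 <= sum_{k=n+1}^m (1/(k-1) - 1/k) = 1/n - 1/m <= 1/n.
By symmetry the same bound holds with n,m swapped, so |a_m - a_n| <= 1/min(m,n) = g(min(m,n)). Since g(n) -> 0, (a_n) is Cauchy.
Now solve g(N) < 2/7: 1/N < 2/7 <=> N > 1/(2/7) = 7/2.
The smallest integer strictly greater than 7/2 is N = 4.
Check: g(4) = 1/4 < 2/7; g(3) = 1/3 >= 2/7. So N = 4.

4


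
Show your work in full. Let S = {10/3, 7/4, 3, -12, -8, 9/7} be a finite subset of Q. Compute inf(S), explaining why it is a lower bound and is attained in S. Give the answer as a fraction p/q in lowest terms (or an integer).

S is finite, so inf(S) = min(S).
Sorted increasing:
-12, -8, 9/7, 7/4, 3, 10/3
The extremum is -12.
For every x in S, x >= -12. And -12 is in S, so it is attained.
Therefore inf(S) = -12.

-12


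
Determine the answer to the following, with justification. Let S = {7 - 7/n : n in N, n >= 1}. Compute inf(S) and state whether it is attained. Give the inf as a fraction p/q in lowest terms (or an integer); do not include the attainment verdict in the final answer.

Analysis:
- Values: 0, 7/2, 14/3, 21/4, ... strictly increasing.
- Minimum is 0 (n=1); inf = 0 (attained).
- 7 - 7/n -> 7 from below; sup = 7, not attained.
Conclusion: inf(S) = 0, attained in S.

0


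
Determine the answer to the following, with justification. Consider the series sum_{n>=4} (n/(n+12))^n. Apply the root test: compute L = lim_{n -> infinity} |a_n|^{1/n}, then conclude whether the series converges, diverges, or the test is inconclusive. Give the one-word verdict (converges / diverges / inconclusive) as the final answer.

Let a_n denote the general term. Form |a_n|^(1/n) and simplify:
|a_n|^(1/n) = n/(n + 12)
Take the limit as n -> infinity: L = 1.
Since L = 1, the root test is inconclusive. (In fact a_n = (n/(n+12))^n -> e^(-12) != 0, so the nth-term test shows divergence; but the root test itself gives no conclusion.)

inconclusive


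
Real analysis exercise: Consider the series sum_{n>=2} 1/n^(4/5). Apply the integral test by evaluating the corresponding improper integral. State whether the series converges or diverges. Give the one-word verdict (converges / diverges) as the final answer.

Let f(x) = x^(-4/5). Then f is positive, continuous, and decreasing on [2, infinity), so the integral test applies.
Compute the improper integral int_{2}^infinity f(x) dx:
  antiderivative F(x) = 5*x^(1/5).
  As x -> infinity, F(x) -> infinity (since p = 4/5 < 1).
  So the integral diverges. By the integral test, the series diverges.

diverges


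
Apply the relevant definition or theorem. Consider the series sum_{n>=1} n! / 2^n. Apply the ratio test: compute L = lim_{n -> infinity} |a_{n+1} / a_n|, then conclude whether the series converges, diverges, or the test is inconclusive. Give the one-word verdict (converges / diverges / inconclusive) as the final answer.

Let a_n denote the general term. Form the ratio a_{n+1}/a_n and simplify:
a_{n+1}/a_n = n/2 + 1/2
Take the limit as n -> infinity: L = infinity.
Since L = infinity > 1 (or L = infinity), the ratio test implies the series diverges.

diverges


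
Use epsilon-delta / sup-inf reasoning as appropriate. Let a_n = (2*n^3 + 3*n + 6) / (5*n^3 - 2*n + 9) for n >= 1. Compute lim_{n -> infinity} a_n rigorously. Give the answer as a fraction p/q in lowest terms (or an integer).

Divide numerator and denominator by n^3, the highest power:
numerator / n^3 = 2 + 3/n^2 + 6/n^3
denominator / n^3 = 5 - 2/n^2 + 9/n^3
As n -> infinity, all terms of the form c/n^k (k >= 1) tend to 0.
So numerator / n^3 -> 2 and denominator / n^3 -> 5.
Therefore lim a_n = 2/5.

2/5


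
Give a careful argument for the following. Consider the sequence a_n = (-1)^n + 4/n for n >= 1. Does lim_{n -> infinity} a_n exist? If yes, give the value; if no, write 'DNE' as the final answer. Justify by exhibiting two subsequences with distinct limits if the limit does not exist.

Examine the behaviour of a_n along subsequences.
a_{2k} = 1 + 4/(2k) -> 1. a_{2k+1} = -1 + 4/(2k+1) -> -1.
Since these two subsequential limits are 1 and -1, distinct, the full sequence cannot converge (a convergent sequence has all subsequences tending to the same limit). So lim a_n does not exist.

DNE


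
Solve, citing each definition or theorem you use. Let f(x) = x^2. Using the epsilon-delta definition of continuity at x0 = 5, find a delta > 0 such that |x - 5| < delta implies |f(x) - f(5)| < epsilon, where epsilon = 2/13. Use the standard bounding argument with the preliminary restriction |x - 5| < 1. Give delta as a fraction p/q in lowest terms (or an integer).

Factor: |x^2 - (5)^2| = |x - 5| * |x + 5|.
Impose |x - 5| < 1 first. Then |x + 5| = |(x - 5) + 2*(5)| <= |x - 5| + 2*|5| < 1 + 10 = 11.
So |x^2 - (5)^2| < delta * 11.
We need delta * 11 <= 2/13, i.e. delta <= 2/13/11 = 2/143.
Since 2/143 < 1, this is tighter than 1; take delta = 2/143.
So delta = 2/143 works.

2/143


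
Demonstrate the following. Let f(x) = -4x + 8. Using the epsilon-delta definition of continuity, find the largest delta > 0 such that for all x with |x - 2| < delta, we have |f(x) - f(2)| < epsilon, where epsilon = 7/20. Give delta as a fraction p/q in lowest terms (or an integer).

We compute f(2) = -4*(2) + 8 = 0.
|f(x) - f(2)| = |-4x + 8 - (0)| = |-4(x - 2)| = 4|x - 2|.
We need 4|x - 2| < 7/20, i.e. |x - 2| < 7/20 / 4 = 7/80.
So any delta <= 7/80 works. Conversely, if delta > 7/80, then x = 2 + 7/80 satisfies |x - 2| = 7/80 < delta but |f(x) - f(2)| = 4 * 7/80 = 7/20, which is not < 7/20; so no larger delta works.
Hence the largest such delta is 7/80.

7/80


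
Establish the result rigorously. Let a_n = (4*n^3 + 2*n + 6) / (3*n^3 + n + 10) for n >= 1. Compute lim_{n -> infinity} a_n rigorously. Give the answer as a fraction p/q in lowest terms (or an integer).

Divide numerator and denominator by n^3, the highest power:
numerator / n^3 = 4 + 2/n^2 + 6/n^3
denominator / n^3 = 3 + n^(-2) + 10/n^3
As n -> infinity, all terms of the form c/n^k (k >= 1) tend to 0.
So numerator / n^3 -> 4 and denominator / n^3 -> 3.
Therefore lim a_n = 4/3.

4/3


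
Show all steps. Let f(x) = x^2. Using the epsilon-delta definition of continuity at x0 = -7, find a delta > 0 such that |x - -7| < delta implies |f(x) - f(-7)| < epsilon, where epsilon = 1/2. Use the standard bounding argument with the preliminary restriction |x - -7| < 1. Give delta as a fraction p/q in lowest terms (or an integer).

Factor: |x^2 - (-7)^2| = |x - -7| * |x + -7|.
Impose |x - -7| < 1 first. Then |x + -7| = |(x - -7) + 2*(-7)| <= |x - -7| + 2*|-7| < 1 + 14 = 15.
So |x^2 - (-7)^2| < delta * 15.
We need delta * 15 <= 1/2, i.e. delta <= 1/2/15 = 1/30.
Since 1/30 < 1, this is tighter than 1; take delta = 1/30.
So delta = 1/30 works.

1/30
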